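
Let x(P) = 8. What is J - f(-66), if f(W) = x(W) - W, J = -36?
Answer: -110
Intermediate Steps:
f(W) = 8 - W
J - f(-66) = -36 - (8 - 1*(-66)) = -36 - (8 + 66) = -36 - 1*74 = -36 - 74 = -110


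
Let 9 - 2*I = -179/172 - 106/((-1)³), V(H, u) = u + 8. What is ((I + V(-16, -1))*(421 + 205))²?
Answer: 19468929594321/29584 ≈ 6.5809e+8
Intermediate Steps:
V(H, u) = 8 + u
I = -16505/344 (I = 9/2 - (-179/172 - 106/((-1)³))/2 = 9/2 - (-179*1/172 - 106/(-1))/2 = 9/2 - (-179/172 - 106*(-1))/2 = 9/2 - (-179/172 + 106)/2 = 9/2 - ½*18053/172 = 9/2 - 18053/344 = -16505/344 ≈ -47.980)
((I + V(-16, -1))*(421 + 205))² = ((-16505/344 + (8 - 1))*(421 + 205))² = ((-16505/344 + 7)*626)² = (-14097/344*626)² = (-4412361/172)² = 19468929594321/29584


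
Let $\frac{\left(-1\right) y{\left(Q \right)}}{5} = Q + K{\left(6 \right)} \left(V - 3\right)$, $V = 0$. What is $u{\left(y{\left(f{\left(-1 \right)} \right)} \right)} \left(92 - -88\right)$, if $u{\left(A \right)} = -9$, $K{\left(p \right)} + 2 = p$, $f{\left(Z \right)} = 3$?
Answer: $-1620$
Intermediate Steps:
$K{\left(p \right)} = -2 + p$
$y{\left(Q \right)} = 60 - 5 Q$ ($y{\left(Q \right)} = - 5 \left(Q + \left(-2 + 6\right) \left(0 - 3\right)\right) = - 5 \left(Q + 4 \left(0 - 3\right)\right) = - 5 \left(Q + 4 \left(-3\right)\right) = - 5 \left(Q - 12\right) = - 5 \left(-12 + Q\right) = 60 - 5 Q$)
$u{\left(y{\left(f{\left(-1 \right)} \right)} \right)} \left(92 - -88\right) = - 9 \left(92 - -88\right) = - 9 \left(92 + 88\right) = \left(-9\right) 180 = -1620$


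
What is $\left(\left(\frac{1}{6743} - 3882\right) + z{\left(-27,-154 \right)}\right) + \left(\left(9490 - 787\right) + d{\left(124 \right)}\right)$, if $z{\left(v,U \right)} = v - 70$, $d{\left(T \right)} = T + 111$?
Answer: $\frac{33438538}{6743} \approx 4959.0$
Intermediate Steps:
$d{\left(T \right)} = 111 + T$
$z{\left(v,U \right)} = -70 + v$ ($z{\left(v,U \right)} = v - 70 = -70 + v$)
$\left(\left(\frac{1}{6743} - 3882\right) + z{\left(-27,-154 \right)}\right) + \left(\left(9490 - 787\right) + d{\left(124 \right)}\right) = \left(\left(\frac{1}{6743} - 3882\right) - 97\right) + \left(\left(9490 - 787\right) + \left(111 + 124\right)\right) = \left(\left(\frac{1}{6743} - 3882\right) - 97\right) + \left(8703 + 235\right) = \left(- \frac{26176325}{6743} - 97\right) + 8938 = - \frac{26830396}{6743} + 8938 = \frac{33438538}{6743}$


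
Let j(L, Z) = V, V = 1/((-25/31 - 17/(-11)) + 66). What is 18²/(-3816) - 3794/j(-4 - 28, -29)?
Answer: -9152451381/36146 ≈ -2.5321e+5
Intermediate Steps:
V = 341/22758 (V = 1/((-25*1/31 - 17*(-1/11)) + 66) = 1/((-25/31 + 17/11) + 66) = 1/(252/341 + 66) = 1/(22758/341) = 341/22758 ≈ 0.014984)
j(L, Z) = 341/22758
18²/(-3816) - 3794/j(-4 - 28, -29) = 18²/(-3816) - 3794/341/22758 = 324*(-1/3816) - 3794*22758/341 = -9/106 - 86343852/341 = -9152451381/36146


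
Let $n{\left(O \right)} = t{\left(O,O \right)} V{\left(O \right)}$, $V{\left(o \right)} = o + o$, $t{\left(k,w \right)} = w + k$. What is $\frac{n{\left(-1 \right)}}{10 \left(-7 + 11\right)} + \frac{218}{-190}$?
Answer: $- \frac{199}{190} \approx -1.0474$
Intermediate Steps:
$t{\left(k,w \right)} = k + w$
$V{\left(o \right)} = 2 o$
$n{\left(O \right)} = 4 O^{2}$ ($n{\left(O \right)} = \left(O + O\right) 2 O = 2 O 2 O = 4 O^{2}$)
$\frac{n{\left(-1 \right)}}{10 \left(-7 + 11\right)} + \frac{218}{-190} = \frac{4 \left(-1\right)^{2}}{10 \left(-7 + 11\right)} + \frac{218}{-190} = \frac{4 \cdot 1}{10 \cdot 4} + 218 \left(- \frac{1}{190}\right) = \frac{4}{40} - \frac{109}{95} = 4 \cdot \frac{1}{40} - \frac{109}{95} = \frac{1}{10} - \frac{109}{95} = - \frac{199}{190}$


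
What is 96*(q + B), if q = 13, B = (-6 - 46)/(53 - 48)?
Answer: 1248/5 ≈ 249.60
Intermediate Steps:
B = -52/5 ≈ -10.400
96*(q + B) = 96*(13 - 52/5) = 96*(13/5) = 1248/5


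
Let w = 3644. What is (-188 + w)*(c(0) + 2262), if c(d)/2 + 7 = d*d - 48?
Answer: 7437312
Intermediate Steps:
c(d) = -110 + 2*d**2 (c(d) = -14 + 2*(d*d - 48) = -14 + 2*(d**2 - 48) = -14 + 2*(-48 + d**2) = -14 + (-96 + 2*d**2) = -110 + 2*d**2)
(-188 + w)*(c(0) + 2262) = (-188 + 3644)*((-110 + 2*0**2) + 2262) = 3456*((-110 + 2*0) + 2262) = 3456*((-110 + 0) + 2262) = 3456*(-110 + 2262) = 3456*2152 = 7437312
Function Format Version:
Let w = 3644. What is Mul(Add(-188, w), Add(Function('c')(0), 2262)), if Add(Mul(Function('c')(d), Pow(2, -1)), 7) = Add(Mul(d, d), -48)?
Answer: 7437312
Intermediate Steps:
Function('c')(d) = Add(-110, Mul(2, Pow(d, 2))) (Function('c')(d) = Add(-14, Mul(2, Add(Mul(d, d), -48))) = Add(-14, Mul(2, Add(Pow(d, 2), -48))) = Add(-14, Mul(2, Add(-48, Pow(d, 2)))) = Add(-14, Add(-96, Mul(2, Pow(d, 2)))) = Add(-110, Mul(2, Pow(d, 2))))
Mul(Add(-188, w), Add(Function('c')(0), 2262)) = Mul(Add(-188, 3644), Add(Add(-110, Mul(2, Pow(0, 2))), 2262)) = Mul(3456, Add(Add(-110, Mul(2, 0)), 2262)) = Mul(3456, Add(Add(-110, 0), 2262)) = Mul(3456, Add(-110, 2262)) = Mul(3456, 2152) = 7437312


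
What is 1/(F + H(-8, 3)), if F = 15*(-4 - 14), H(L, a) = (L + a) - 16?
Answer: -1/291 ≈ -0.0034364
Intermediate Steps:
H(L, a) = -16 + L + a
F = -270 (F = 15*(-18) = -270)
1/(F + H(-8, 3)) = 1/(-270 + (-16 - 8 + 3)) = 1/(-270 - 21) = 1/(-291) = -1/291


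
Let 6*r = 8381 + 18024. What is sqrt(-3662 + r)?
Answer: sqrt(26598)/6 ≈ 27.181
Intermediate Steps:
r = 26405/6 (r = (8381 + 18024)/6 = (1/6)*26405 = 26405/6 ≈ 4400.8)
sqrt(-3662 + r) = sqrt(-3662 + 26405/6) = sqrt(4433/6) = sqrt(26598)/6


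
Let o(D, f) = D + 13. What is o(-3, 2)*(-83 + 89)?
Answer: 60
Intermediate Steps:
o(D, f) = 13 + D
o(-3, 2)*(-83 + 89) = (13 - 3)*(-83 + 89) = 10*6 = 60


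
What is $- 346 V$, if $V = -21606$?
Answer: $7475676$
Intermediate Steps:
$- 346 V = \left(-346\right) \left(-21606\right) = 7475676$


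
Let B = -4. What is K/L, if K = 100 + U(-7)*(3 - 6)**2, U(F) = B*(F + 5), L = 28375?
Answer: 172/28375 ≈ 0.0060617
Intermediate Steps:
U(F) = -20 - 4*F (U(F) = -4*(F + 5) = -4*(5 + F) = -20 - 4*F)
K = 172 (K = 100 + (-20 - 4*(-7))*(3 - 6)**2 = 100 + (-20 + 28)*(-3)**2 = 100 + 8*9 = 100 + 72 = 172)
K/L = 172/28375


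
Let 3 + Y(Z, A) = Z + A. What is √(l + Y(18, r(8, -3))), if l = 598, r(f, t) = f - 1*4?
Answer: √617 ≈ 24.839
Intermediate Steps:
r(f, t) = -4 + f (r(f, t) = f - 4 = -4 + f)
Y(Z, A) = -3 + A + Z (Y(Z, A) = -3 + (Z + A) = -3 + (A + Z) = -3 + A + Z)
√(l + Y(18, r(8, -3))) = √(598 + (-3 + (-4 + 8) + 18)) = √(598 + (-3 + 4 + 18)) = √(598 + 19) = √617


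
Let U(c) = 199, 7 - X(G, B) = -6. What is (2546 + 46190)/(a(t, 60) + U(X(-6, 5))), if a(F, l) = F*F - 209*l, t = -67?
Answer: -12184/1963 ≈ -6.2068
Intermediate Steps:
X(G, B) = 13 (X(G, B) = 7 - 1*(-6) = 7 + 6 = 13)
a(F, l) = F**2 - 209*l
(2546 + 46190)/(a(t, 60) + U(X(-6, 5))) = (2546 + 46190)/(((-67)**2 - 209*60) + 199) = 48736/((4489 - 12540) + 199) = 48736/(-8051 + 199) = 48736/(-7852) = 48736*(-1/7852) = -12184/1963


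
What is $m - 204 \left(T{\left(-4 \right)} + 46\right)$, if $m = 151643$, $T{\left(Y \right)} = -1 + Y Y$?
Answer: $139199$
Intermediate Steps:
$T{\left(Y \right)} = -1 + Y^{2}$
$m - 204 \left(T{\left(-4 \right)} + 46\right) = 151643 - 204 \left(\left(-1 + \left(-4\right)^{2}\right) + 46\right) = 151643 - 204 \left(\left(-1 + 16\right) + 46\right) = 151643 - 204 \left(15 + 46\right) = 151643 - 204 \cdot 61 = 151643 - 12444 = 139199$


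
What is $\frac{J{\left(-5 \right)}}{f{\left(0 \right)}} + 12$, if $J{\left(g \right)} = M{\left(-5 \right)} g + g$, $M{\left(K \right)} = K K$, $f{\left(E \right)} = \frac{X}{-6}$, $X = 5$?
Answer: $168$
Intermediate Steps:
$f{\left(E \right)} = - \frac{5}{6}$ ($f{\left(E \right)} = \frac{5}{-6} = 5 \left(- \frac{1}{6}\right) = - \frac{5}{6}$)
$M{\left(K \right)} = K^{2}$
$J{\left(g \right)} = 26 g$ ($J{\left(g \right)} = \left(-5\right)^{2} g + g = 25 g + g = 26 g$)
$\frac{J{\left(-5 \right)}}{f{\left(0 \right)}} + 12 = \frac{26 \left(-5\right)}{- \frac{5}{6}} + 12 = \left(- \frac{6}{5}\right) \left(-130\right) + 12 = 156 + 12 = 168$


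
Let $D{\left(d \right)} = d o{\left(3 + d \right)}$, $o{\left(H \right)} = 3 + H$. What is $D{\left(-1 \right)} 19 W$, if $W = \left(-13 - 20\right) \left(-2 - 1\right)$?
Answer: $-9405$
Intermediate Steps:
$W = 99$ ($W = \left(-33\right) \left(-3\right) = 99$)
$D{\left(d \right)} = d \left(6 + d\right)$ ($D{\left(d \right)} = d \left(3 + \left(3 + d\right)\right) = d \left(6 + d\right)$)
$D{\left(-1 \right)} 19 W = - (6 - 1) 19 \cdot 99 = \left(-1\right) 5 \cdot 19 \cdot 99 = \left(-5\right) 19 \cdot 99 = \left(-95\right) 99 = -9405$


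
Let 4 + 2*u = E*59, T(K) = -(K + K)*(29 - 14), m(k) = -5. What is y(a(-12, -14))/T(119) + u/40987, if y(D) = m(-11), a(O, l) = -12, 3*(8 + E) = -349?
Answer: -25287/286909 ≈ -0.088136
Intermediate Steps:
E = -373/3 (E = -8 + (1/3)*(-349) = -8 - 349/3 = -373/3 ≈ -124.33)
y(D) = -5
T(K) = -30*K (T(K) = -2*K*15 = -30*K)
u = -22019/6 (u = -2 + (-373/3*59)/2 = -2 + (1/2)*(-22007/3) = -2 - 22007/6 = -22019/6 ≈ -3669.8)
y(a(-12, -14))/T(119) + u/40987 = -5/((-30*119)) - 22019/6/40987 = -5/(-3570) - 22019/6*1/40987 = -5*(-1/3570) - 22019/245922 = 1/714 - 22019/245922 = -25287/286909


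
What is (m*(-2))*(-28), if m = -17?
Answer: -952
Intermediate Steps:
(m*(-2))*(-28) = -17*(-2)*(-28) = 34*(-28) = -952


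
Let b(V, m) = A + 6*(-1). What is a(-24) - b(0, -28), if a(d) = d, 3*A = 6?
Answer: -20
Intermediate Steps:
A = 2 (A = (1/3)*6 = 2)
b(V, m) = -4 (b(V, m) = 2 + 6*(-1) = 2 - 6 = -4)
a(-24) - b(0, -28) = -24 - 1*(-4) = -24 + 4 = -20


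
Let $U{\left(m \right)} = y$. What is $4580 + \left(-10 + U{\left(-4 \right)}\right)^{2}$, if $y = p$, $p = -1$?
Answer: $4701$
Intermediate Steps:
$y = -1$
$U{\left(m \right)} = -1$
$4580 + \left(-10 + U{\left(-4 \right)}\right)^{2} = 4580 + \left(-10 - 1\right)^{2} = 4580 + \left(-11\right)^{2} = 4580 + 121 = 4701$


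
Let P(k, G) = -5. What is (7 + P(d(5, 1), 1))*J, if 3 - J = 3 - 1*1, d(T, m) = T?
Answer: 2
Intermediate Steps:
J = 1 (J = 3 - (3 - 1*1) = 3 - (3 - 1) = 3 - 1*2 = 3 - 2 = 1)
(7 + P(d(5, 1), 1))*J = (7 - 5)*1 = 2*1 = 2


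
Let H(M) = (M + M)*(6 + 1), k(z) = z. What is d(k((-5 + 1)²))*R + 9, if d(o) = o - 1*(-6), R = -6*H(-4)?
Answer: 7401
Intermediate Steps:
H(M) = 14*M (H(M) = (2*M)*7 = 14*M)
R = 336 (R = -84*(-4) = -6*(-56) = 336)
d(o) = 6 + o (d(o) = o + 6 = 6 + o)
d(k((-5 + 1)²))*R + 9 = (6 + (-5 + 1)²)*336 + 9 = (6 + (-4)²)*336 + 9 = (6 + 16)*336 + 9 = 22*336 + 9 = 7392 + 9 = 7401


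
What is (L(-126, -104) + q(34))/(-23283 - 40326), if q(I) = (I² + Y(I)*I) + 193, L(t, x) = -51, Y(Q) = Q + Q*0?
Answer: -818/21203 ≈ -0.038579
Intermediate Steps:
Y(Q) = Q (Y(Q) = Q + 0 = Q)
q(I) = 193 + 2*I² (q(I) = (I² + I*I) + 193 = (I² + I²) + 193 = 2*I² + 193 = 193 + 2*I²)
(L(-126, -104) + q(34))/(-23283 - 40326) = (-51 + (193 + 2*34²))/(-23283 - 40326) = (-51 + (193 + 2*1156))/(-63609) = (-51 + (193 + 2312))*(-1/63609) = (-51 + 2505)*(-1/63609) = 2454*(-1/63609) = -818/21203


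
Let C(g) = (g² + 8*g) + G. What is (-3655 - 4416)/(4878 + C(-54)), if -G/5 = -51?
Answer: -8071/7617 ≈ -1.0596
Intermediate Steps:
G = 255 (G = -5*(-51) = 255)
C(g) = 255 + g² + 8*g (C(g) = (g² + 8*g) + 255 = 255 + g² + 8*g)
(-3655 - 4416)/(4878 + C(-54)) = (-3655 - 4416)/(4878 + (255 + (-54)² + 8*(-54))) = -8071/(4878 + (255 + 2916 - 432)) = -8071/(4878 + 2739) = -8071/7617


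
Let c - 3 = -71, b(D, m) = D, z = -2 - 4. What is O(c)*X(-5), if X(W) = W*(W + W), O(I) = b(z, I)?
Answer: -300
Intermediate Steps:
z = -6
c = -68 (c = 3 - 71 = -68)
O(I) = -6
X(W) = 2*W² (X(W) = W*(2*W) = 2*W²)
O(c)*X(-5) = -12*(-5)² = -12*25 = -6*50 = -300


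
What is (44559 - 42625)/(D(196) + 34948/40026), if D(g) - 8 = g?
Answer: 19352571/2050063 ≈ 9.4400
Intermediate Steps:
D(g) = 8 + g
(44559 - 42625)/(D(196) + 34948/40026) = (44559 - 42625)/((8 + 196) + 34948/40026) = 1934/(204 + 34948*(1/40026)) = 1934/(204 + 17474/20013) = 1934/(4100126/20013) = 1934*(20013/4100126) = 19352571/2050063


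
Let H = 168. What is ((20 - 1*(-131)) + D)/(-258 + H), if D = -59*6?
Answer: 203/90 ≈ 2.2556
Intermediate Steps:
D = -354
((20 - 1*(-131)) + D)/(-258 + H) = ((20 - 1*(-131)) - 354)/(-258 + 168) = ((20 + 131) - 354)/(-90) = (151 - 354)*(-1/90) = -203*(-1/90) = 203/90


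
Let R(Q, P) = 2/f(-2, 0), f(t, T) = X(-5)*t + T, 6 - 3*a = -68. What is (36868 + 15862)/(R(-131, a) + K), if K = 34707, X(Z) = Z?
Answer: 131825/86768 ≈ 1.5193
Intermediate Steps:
a = 74/3 (a = 2 - ⅓*(-68) = 2 + 68/3 = 74/3 ≈ 24.667)
f(t, T) = T - 5*t (f(t, T) = -5*t + T = T - 5*t)
R(Q, P) = ⅕ (R(Q, P) = 2/(0 - 5*(-2)) = 2/(0 + 10) = 2/10 = 2*(⅒) = ⅕)
(36868 + 15862)/(R(-131, a) + K) = (36868 + 15862)/(⅕ + 34707) = 52730/(173536/5) = 52730*(5/173536) = 131825/86768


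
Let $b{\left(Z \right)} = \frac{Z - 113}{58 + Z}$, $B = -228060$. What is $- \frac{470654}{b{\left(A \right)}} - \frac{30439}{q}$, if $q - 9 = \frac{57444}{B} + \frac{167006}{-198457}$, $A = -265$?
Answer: $- \frac{23402619573394973}{89463344628} \approx -2.6159 \cdot 10^{5}$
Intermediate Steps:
$q = \frac{4260159268}{538810755}$ ($q = 9 + \left(\frac{57444}{-228060} + \frac{167006}{-198457}\right) = 9 + \left(57444 \left(- \frac{1}{228060}\right) + 167006 \left(- \frac{1}{198457}\right)\right) = 9 - \frac{589137527}{538810755} = \frac{4260159268}{538810755} \approx 7.9066$)
$b{\left(Z \right)} = \frac{-113 + Z}{58 + Z}$
$- \frac{470654}{b{\left(A \right)}} - \frac{30439}{q} = - \frac{470654}{\frac{1}{58 - 265} \left(-113 - 265\right)} - \frac{30439}{\frac{4260159268}{538810755}} = - \frac{470654}{\frac{1}{-207} \left(-378\right)} - \frac{16400860571445}{4260159268} = - \frac{470654}{\left(- \frac{1}{207}\right) \left(-378\right)} - \frac{16400860571445}{4260159268} = - \frac{470654}{\frac{42}{23}} - \frac{16400860571445}{4260159268} = \left(-470654\right) \frac{23}{42} - \frac{16400860571445}{4260159268} = - \frac{5412521}{21} - \frac{16400860571445}{4260159268} = - \frac{23402619573394973}{89463344628}$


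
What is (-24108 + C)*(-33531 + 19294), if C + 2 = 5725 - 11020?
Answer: 418638985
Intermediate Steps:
C = -5297 (C = -2 + (5725 - 11020) = -2 - 5295 = -5297)
(-24108 + C)*(-33531 + 19294) = (-24108 - 5297)*(-33531 + 19294) = -29405*(-14237) = 418638985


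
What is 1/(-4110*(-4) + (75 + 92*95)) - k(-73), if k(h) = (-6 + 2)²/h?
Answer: 404153/1843615 ≈ 0.21922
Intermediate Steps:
k(h) = 16/h (k(h) = (-4)²/h = 16/h)
1/(-4110*(-4) + (75 + 92*95)) - k(-73) = 1/(-4110*(-4) + (75 + 92*95)) - 16/(-73) = 1/(16440 + (75 + 8740)) - 16*(-1)/73 = 1/(16440 + 8815) - 1*(-16/73) = 1/25255 + 16/73 = 404153/1843615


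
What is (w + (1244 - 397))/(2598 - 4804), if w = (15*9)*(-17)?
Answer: 724/1103 ≈ 0.65639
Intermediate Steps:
w = -2295 (w = 135*(-17) = -2295)
(w + (1244 - 397))/(2598 - 4804) = (-2295 + (1244 - 397))/(2598 - 4804) = (-2295 + 847)/(-2206) = -1448*(-1/2206) = 724/1103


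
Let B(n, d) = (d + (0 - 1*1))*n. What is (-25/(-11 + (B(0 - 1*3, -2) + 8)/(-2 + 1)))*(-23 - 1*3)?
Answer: -325/14 ≈ -23.214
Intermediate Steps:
B(n, d) = n*(-1 + d) (B(n, d) = (d + (0 - 1))*n = (d - 1)*n = (-1 + d)*n = n*(-1 + d))
(-25/(-11 + (B(0 - 1*3, -2) + 8)/(-2 + 1)))*(-23 - 1*3) = (-25/(-11 + ((0 - 1*3)*(-1 - 2) + 8)/(-2 + 1)))*(-23 - 1*3) = (-25/(-11 + ((0 - 3)*(-3) + 8)/(-1)))*(-23 - 3) = -25/(-11 + (-3*(-3) + 8)*(-1))*(-26) = -25/(-11 + (9 + 8)*(-1))*(-26) = -25/(-11 + 17*(-1))*(-26) = -25/(-11 - 17)*(-26) = -25/(-28)*(-26) = -25*(-1/28)*(-26) = (25/28)*(-26) = -325/14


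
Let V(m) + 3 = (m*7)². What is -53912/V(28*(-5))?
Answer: -53912/960397 ≈ -0.056135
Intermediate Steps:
V(m) = -3 + 49*m² (V(m) = -3 + (m*7)² = -3 + (7*m)² = -3 + 49*m²)
-53912/V(28*(-5)) = -53912/(-3 + 49*(28*(-5))²) = -53912/(-3 + 49*(-140)²) = -53912/(-3 + 49*19600) = -53912/(-3 + 960400) = -53912/960397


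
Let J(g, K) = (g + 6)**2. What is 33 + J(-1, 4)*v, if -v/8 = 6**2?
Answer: -7167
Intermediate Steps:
J(g, K) = (6 + g)**2
v = -288 (v = -8*6**2 = -8*36 = -288)
33 + J(-1, 4)*v = 33 + (6 - 1)**2*(-288) = 33 + 5**2*(-288) = 33 + 25*(-288) = 33 - 7200 = -7167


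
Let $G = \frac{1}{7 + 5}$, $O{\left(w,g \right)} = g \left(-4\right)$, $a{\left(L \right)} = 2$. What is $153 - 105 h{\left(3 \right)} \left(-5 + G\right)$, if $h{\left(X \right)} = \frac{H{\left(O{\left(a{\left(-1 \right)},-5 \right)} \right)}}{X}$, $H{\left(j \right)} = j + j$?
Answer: $\frac{21109}{3} \approx 7036.3$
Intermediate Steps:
$O{\left(w,g \right)} = - 4 g$
$H{\left(j \right)} = 2 j$
$G = \frac{1}{12} \approx 0.083333$
$h{\left(X \right)} = \frac{40}{X}$ ($h{\left(X \right)} = \frac{2 \left(\left(-4\right) \left(-5\right)\right)}{X} = \frac{2 \cdot 20}{X} = \frac{40}{X}$)
$153 - 105 h{\left(3 \right)} \left(-5 + G\right) = 153 - 105 \cdot \frac{40}{3} \left(-5 + \frac{1}{12}\right) = 153 - 105 \cdot 40 \cdot \frac{1}{3} \left(- \frac{59}{12}\right) = 153 - 105 \cdot \frac{40}{3} \left(- \frac{59}{12}\right) = 153 - - \frac{20650}{3} = 153 + \frac{20650}{3} = \frac{21109}{3}$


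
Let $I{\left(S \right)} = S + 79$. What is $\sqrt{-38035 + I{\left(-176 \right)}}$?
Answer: $2 i \sqrt{9533} \approx 195.27 i$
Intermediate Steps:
$I{\left(S \right)} = 79 + S$
$\sqrt{-38035 + I{\left(-176 \right)}} = \sqrt{-38035 + \left(79 - 176\right)} = \sqrt{-38035 - 97} = \sqrt{-38132} = 2 i \sqrt{9533}$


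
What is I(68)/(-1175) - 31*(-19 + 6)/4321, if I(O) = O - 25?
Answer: 287722/5077175 ≈ 0.056670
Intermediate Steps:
I(O) = -25 + O
I(68)/(-1175) - 31*(-19 + 6)/4321 = (-25 + 68)/(-1175) - 31*(-19 + 6)/4321 = 43*(-1/1175) - 31*(-13)*(1/4321) = -43/1175 + 403*(1/4321) = -43/1175 + 403/4321 = 287722/5077175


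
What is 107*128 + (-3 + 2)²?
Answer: 13697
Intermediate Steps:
107*128 + (-3 + 2)² = 13696 + (-1)² = 13696 + 1 = 13697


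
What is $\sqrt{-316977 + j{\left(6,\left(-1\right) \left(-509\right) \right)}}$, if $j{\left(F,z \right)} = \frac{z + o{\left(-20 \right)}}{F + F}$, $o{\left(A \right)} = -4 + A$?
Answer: $\frac{i \sqrt{11409717}}{6} \approx 562.97 i$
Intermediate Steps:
$j{\left(F,z \right)} = \frac{-24 + z}{2 F}$ ($j{\left(F,z \right)} = \frac{z - 24}{F + F} = \frac{z - 24}{2 F} = \left(-24 + z\right) \frac{1}{2 F} = \frac{-24 + z}{2 F}$)
$\sqrt{-316977 + j{\left(6,\left(-1\right) \left(-509\right) \right)}} = \sqrt{-316977 + \frac{-24 - -509}{2 \cdot 6}} = \sqrt{-316977 + \frac{1}{2} \cdot \frac{1}{6} \left(-24 + 509\right)} = \sqrt{-316977 + \frac{1}{2} \cdot \frac{1}{6} \cdot 485} = \sqrt{-316977 + \frac{485}{12}} = \sqrt{- \frac{3803239}{12}} = \frac{i \sqrt{11409717}}{6}$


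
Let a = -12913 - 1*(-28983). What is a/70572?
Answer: 8035/35286 ≈ 0.22771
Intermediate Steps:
a = 16070 (a = -12913 + 28983 = 16070)
a/70572 = 16070/70572 = 16070*(1/70572) = 8035/35286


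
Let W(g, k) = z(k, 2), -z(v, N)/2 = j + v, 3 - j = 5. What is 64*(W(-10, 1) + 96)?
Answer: 6272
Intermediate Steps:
j = -2 (j = 3 - 1*5 = 3 - 5 = -2)
z(v, N) = 4 - 2*v (z(v, N) = -2*(-2 + v) = 4 - 2*v)
W(g, k) = 4 - 2*k
64*(W(-10, 1) + 96) = 64*((4 - 2*1) + 96) = 64*((4 - 2) + 96) = 64*(2 + 96) = 64*98 = 6272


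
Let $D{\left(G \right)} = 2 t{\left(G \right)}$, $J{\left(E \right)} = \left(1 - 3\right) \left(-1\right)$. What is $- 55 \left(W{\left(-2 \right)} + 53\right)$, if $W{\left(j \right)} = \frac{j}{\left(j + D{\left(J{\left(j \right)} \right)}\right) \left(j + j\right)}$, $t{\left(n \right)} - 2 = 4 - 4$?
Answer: $- \frac{11715}{4} \approx -2928.8$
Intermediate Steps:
$t{\left(n \right)} = 2$ ($t{\left(n \right)} = 2 + \left(4 - 4\right) = 2 + 0 = 2$)
$J{\left(E \right)} = 2$ ($J{\left(E \right)} = \left(-2\right) \left(-1\right) = 2$)
$D{\left(G \right)} = 4$ ($D{\left(G \right)} = 2 \cdot 2 = 4$)
$W{\left(j \right)} = \frac{1}{2 \left(4 + j\right)}$ ($W{\left(j \right)} = \frac{j}{\left(j + 4\right) \left(j + j\right)} = \frac{j}{\left(4 + j\right) 2 j} = \frac{j}{2 j \left(4 + j\right)} = j \frac{1}{2 j \left(4 + j\right)} = \frac{1}{2 \left(4 + j\right)}$)
$- 55 \left(W{\left(-2 \right)} + 53\right) = - 55 \left(\frac{1}{2 \left(4 - 2\right)} + 53\right) = - 55 \left(\frac{1}{2 \cdot 2} + 53\right) = - 55 \left(\frac{1}{2} \cdot \frac{1}{2} + 53\right) = - 55 \left(\frac{1}{4} + 53\right) = \left(-55\right) \frac{213}{4} = - \frac{11715}{4}$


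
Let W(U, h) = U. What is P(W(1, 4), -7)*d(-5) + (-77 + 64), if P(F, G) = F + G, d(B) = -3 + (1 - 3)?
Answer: 17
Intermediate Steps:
d(B) = -5 (d(B) = -3 - 2 = -5)
P(W(1, 4), -7)*d(-5) + (-77 + 64) = (1 - 7)*(-5) + (-77 + 64) = -6*(-5) - 13 = 30 - 13 = 17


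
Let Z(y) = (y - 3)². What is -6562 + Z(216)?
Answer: 38807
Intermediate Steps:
Z(y) = (-3 + y)²
-6562 + Z(216) = -6562 + (-3 + 216)² = -6562 + 213² = -6562 + 45369 = 38807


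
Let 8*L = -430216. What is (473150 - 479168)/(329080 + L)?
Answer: -6018/275303 ≈ -0.021860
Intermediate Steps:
L = -53777 (L = (⅛)*(-430216) = -53777)
(473150 - 479168)/(329080 + L) = (473150 - 479168)/(329080 - 53777) = -6018/275303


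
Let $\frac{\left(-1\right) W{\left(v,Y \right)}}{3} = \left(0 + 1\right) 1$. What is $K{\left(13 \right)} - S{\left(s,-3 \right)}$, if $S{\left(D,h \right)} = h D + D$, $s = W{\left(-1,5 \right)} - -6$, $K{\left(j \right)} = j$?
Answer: $19$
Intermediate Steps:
$W{\left(v,Y \right)} = -3$ ($W{\left(v,Y \right)} = - 3 \left(0 + 1\right) 1 = - 3 \cdot 1 \cdot 1 = \left(-3\right) 1 = -3$)
$s = 3$ ($s = -3 - -6 = -3 + 6 = 3$)
$S{\left(D,h \right)} = D + D h$ ($S{\left(D,h \right)} = D h + D = D + D h$)
$K{\left(13 \right)} - S{\left(s,-3 \right)} = 13 - 3 \left(1 - 3\right) = 13 - 3 \left(-2\right) = 13 - -6 = 13 + 6 = 19$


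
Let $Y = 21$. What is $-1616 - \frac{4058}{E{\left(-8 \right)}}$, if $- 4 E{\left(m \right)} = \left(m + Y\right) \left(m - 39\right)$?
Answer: $- \frac{1003608}{611} \approx -1642.6$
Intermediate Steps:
$E{\left(m \right)} = - \frac{\left(-39 + m\right) \left(21 + m\right)}{4}$ ($E{\left(m \right)} = - \frac{\left(m + 21\right) \left(m - 39\right)}{4} = - \frac{\left(21 + m\right) \left(-39 + m\right)}{4} = - \frac{\left(-39 + m\right) \left(21 + m\right)}{4}$)
$-1616 - \frac{4058}{E{\left(-8 \right)}} = -1616 - \frac{4058}{\frac{819}{4} - \frac{\left(-8\right)^{2}}{4} + \frac{9}{2} \left(-8\right)} = -1616 - \frac{4058}{\frac{819}{4} - 16 - 36} = -1616 - \frac{4058}{\frac{611}{4}} = -1616 - \frac{16232}{611} = - \frac{1003608}{611}$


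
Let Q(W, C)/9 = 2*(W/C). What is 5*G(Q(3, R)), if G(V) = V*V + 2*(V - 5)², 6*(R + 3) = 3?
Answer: 47042/5 ≈ 9408.4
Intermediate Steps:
R = -5/2 (R = -3 + (⅙)*3 = -3 + ½ = -5/2 ≈ -2.5000)
Q(W, C) = 18*W/C (Q(W, C) = 9*(2*(W/C)) = 9*(2*W/C) = 18*W/C)
G(V) = V² + 2*(-5 + V)²
5*G(Q(3, R)) = 5*((18*3/(-5/2))² + 2*(-5 + 18*3/(-5/2))²) = 5*((18*3*(-⅖))² + 2*(-5 + 18*3*(-⅖))²) = 5*((-108/5)² + 2*(-5 - 108/5)²) = 5*(11664/25 + 2*(-133/5)²) = 5*(11664/25 + 2*(17689/25)) = 5*(11664/25 + 35378/25) = 5*(47042/25) = 47042/5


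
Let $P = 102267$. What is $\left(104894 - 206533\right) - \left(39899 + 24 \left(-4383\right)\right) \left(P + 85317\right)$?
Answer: $12247820473$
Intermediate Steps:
$\left(104894 - 206533\right) - \left(39899 + 24 \left(-4383\right)\right) \left(P + 85317\right) = \left(104894 - 206533\right) - \left(39899 + 24 \left(-4383\right)\right) \left(102267 + 85317\right) = \left(104894 - 206533\right) - \left(39899 - 105192\right) 187584 = -101639 - \left(-65293\right) 187584 = -101639 - -12247922112 = -101639 + 12247922112 = 12247820473$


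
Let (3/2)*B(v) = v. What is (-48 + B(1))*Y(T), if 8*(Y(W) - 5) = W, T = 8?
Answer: -284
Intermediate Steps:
B(v) = 2*v/3
Y(W) = 5 + W/8
(-48 + B(1))*Y(T) = (-48 + (⅔)*1)*(5 + (⅛)*8) = (-48 + ⅔)*(5 + 1) = -142/3*6 = -284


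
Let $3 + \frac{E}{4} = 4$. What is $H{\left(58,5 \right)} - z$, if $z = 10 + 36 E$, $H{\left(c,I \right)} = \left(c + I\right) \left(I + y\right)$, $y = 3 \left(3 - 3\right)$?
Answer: $161$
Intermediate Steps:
$E = 4$ ($E = -12 + 4 \cdot 4 = -12 + 16 = 4$)
$y = 0$ ($y = 3 \cdot 0 = 0$)
$H{\left(c,I \right)} = I \left(I + c\right)$ ($H{\left(c,I \right)} = \left(c + I\right) \left(I + 0\right) = \left(I + c\right) I = I \left(I + c\right)$)
$z = 154$ ($z = 10 + 36 \cdot 4 = 10 + 144 = 154$)
$H{\left(58,5 \right)} - z = 5 \left(5 + 58\right) - 154 = 5 \cdot 63 - 154 = 315 - 154 = 161$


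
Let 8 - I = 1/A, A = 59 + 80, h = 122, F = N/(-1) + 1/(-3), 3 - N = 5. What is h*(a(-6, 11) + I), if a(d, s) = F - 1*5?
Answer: 237046/417 ≈ 568.46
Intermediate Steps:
N = -2 (N = 3 - 1*5 = 3 - 5 = -2)
F = 5/3 (F = -2/(-1) + 1/(-3) = -2*(-1) + 1*(-⅓) = 2 - ⅓ = 5/3 ≈ 1.6667)
a(d, s) = -10/3 (a(d, s) = 5/3 - 1*5 = 5/3 - 5 = -10/3)
A = 139
I = 1111/139 (I = 8 - 1/139 = 1111/139 ≈ 7.9928)
h*(a(-6, 11) + I) = 122*(-10/3 + 1111/139) = 122*(1943/417) = 237046/417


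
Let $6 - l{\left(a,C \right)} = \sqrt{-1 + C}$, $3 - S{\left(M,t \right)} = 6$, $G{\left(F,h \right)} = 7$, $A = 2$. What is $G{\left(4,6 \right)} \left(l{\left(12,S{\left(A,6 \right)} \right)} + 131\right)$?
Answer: $959 - 14 i \approx 959.0 - 14.0 i$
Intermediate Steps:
$S{\left(M,t \right)} = -3$ ($S{\left(M,t \right)} = 3 - 6 = -3$)
$l{\left(a,C \right)} = 6 - \sqrt{-1 + C}$
$G{\left(4,6 \right)} \left(l{\left(12,S{\left(A,6 \right)} \right)} + 131\right) = 7 \left(\left(6 - \sqrt{-1 - 3}\right) + 131\right) = 7 \left(\left(6 - \sqrt{-4}\right) + 131\right) = 7 \left(\left(6 - 2 i\right) + 131\right) = 7 \left(137 - 2 i\right) = 959 - 14 i$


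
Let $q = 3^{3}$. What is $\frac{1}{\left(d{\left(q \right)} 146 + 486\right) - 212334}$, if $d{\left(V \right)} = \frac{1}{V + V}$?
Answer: $- \frac{27}{5719823} \approx -4.7204 \cdot 10^{-6}$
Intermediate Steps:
$q = 27$
$d{\left(V \right)} = \frac{1}{2 V}$
$\frac{1}{\left(d{\left(q \right)} 146 + 486\right) - 212334} = \frac{1}{\left(\frac{1}{2 \cdot 27} \cdot 146 + 486\right) - 212334} = \frac{1}{\left(\frac{1}{2} \cdot \frac{1}{27} \cdot 146 + 486\right) - 212334} = \frac{1}{\left(\frac{1}{54} \cdot 146 + 486\right) - 212334} = \frac{1}{\left(\frac{73}{27} + 486\right) - 212334} = \frac{1}{\frac{13195}{27} - 212334} = \frac{1}{- \frac{5719823}{27}} = - \frac{27}{5719823}$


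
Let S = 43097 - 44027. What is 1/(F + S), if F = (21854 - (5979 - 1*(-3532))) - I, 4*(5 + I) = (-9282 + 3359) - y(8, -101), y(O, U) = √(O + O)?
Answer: 4/51599 ≈ 7.7521e-5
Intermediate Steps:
y(O, U) = √2*√O (y(O, U) = √(2*O) = √2*√O)
S = -930
I = -5947/4 (I = -5 + ((-9282 + 3359) - √2*√8)/4 = -5 + (-5923 - √2*2*√2)/4 = -5 + (-5923 - 1*4)/4 = -5 + (-5923 - 4)/4 = -5 + (¼)*(-5927) = -5 - 5927/4 = -5947/4 ≈ -1486.8)
F = 55319/4 (F = (21854 - (5979 - 1*(-3532))) - 1*(-5947/4) = (21854 - (5979 + 3532)) + 5947/4 = (21854 - 1*9511) + 5947/4 = (21854 - 9511) + 5947/4 = 12343 + 5947/4 = 55319/4 ≈ 13830.)
1/(F + S) = 1/(55319/4 - 930) = 1/(51599/4) = 4/51599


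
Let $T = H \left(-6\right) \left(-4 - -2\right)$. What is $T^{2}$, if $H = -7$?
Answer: $7056$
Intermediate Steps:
$T = -84$ ($T = \left(-7\right) \left(-6\right) \left(-4 - -2\right) = 42 \left(-4 + 2\right) = 42 \left(-2\right) = -84$)
$T^{2} = \left(-84\right)^{2} = 7056$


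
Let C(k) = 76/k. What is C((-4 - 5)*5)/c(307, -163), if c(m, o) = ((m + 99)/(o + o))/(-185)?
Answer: -458356/1827 ≈ -250.88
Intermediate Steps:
c(m, o) = -(99 + m)/(370*o) (c(m, o) = ((99 + m)/((2*o)))*(-1/185) = ((99 + m)*(1/(2*o)))*(-1/185) = ((99 + m)/(2*o))*(-1/185) = -(99 + m)/(370*o))
C((-4 - 5)*5)/c(307, -163) = (76/(((-4 - 5)*5)))/(((1/370)*(-99 - 1*307)/(-163))) = (76/((-9*5)))/(((1/370)*(-1/163)*(-99 - 307))) = (76/(-45))/(((1/370)*(-1/163)*(-406))) = (76*(-1/45))/(203/30155) = -76/45*30155/203 = -458356/1827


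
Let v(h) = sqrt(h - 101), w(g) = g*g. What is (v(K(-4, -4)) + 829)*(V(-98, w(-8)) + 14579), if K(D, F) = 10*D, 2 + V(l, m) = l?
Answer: 12003091 + 14479*I*sqrt(141) ≈ 1.2003e+7 + 1.7193e+5*I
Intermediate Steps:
w(g) = g**2
V(l, m) = -2 + l
v(h) = sqrt(-101 + h)
(v(K(-4, -4)) + 829)*(V(-98, w(-8)) + 14579) = (sqrt(-101 + 10*(-4)) + 829)*((-2 - 98) + 14579) = (sqrt(-101 - 40) + 829)*(-100 + 14579) = (sqrt(-141) + 829)*14479 = (I*sqrt(141) + 829)*14479 = (829 + I*sqrt(141))*14479 = 12003091 + 14479*I*sqrt(141)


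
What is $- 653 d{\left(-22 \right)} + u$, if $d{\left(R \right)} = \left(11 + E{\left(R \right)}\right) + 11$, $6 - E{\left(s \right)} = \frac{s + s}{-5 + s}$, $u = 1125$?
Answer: $- \frac{434561}{27} \approx -16095.0$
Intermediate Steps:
$E{\left(s \right)} = 6 - \frac{2 s}{-5 + s}$ ($E{\left(s \right)} = 6 - \frac{s + s}{-5 + s} = 6 - \frac{2 s}{-5 + s}$)
$d{\left(R \right)} = 22 + \frac{2 \left(-15 + 2 R\right)}{-5 + R}$ ($d{\left(R \right)} = \left(11 + \frac{2 \left(-15 + 2 R\right)}{-5 + R}\right) + 11 = 22 + \frac{2 \left(-15 + 2 R\right)}{-5 + R}$)
$- 653 d{\left(-22 \right)} + u = - 653 \frac{2 \left(-70 + 13 \left(-22\right)\right)}{-5 - 22} + 1125 = - 653 \frac{2 \left(-70 - 286\right)}{-27} + 1125 = - 653 \cdot 2 \left(- \frac{1}{27}\right) \left(-356\right) + 1125 = \left(-653\right) \frac{712}{27} + 1125 = - \frac{464936}{27} + 1125 = - \frac{434561}{27}$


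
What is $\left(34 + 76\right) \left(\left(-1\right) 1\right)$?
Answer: $-110$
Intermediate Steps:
$\left(34 + 76\right) \left(\left(-1\right) 1\right) = 110 \left(-1\right) = -110$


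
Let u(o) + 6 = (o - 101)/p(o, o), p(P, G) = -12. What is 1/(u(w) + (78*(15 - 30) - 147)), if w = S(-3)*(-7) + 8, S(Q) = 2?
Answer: -12/15769 ≈ -0.00076099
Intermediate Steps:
w = -6 (w = 2*(-7) + 8 = -14 + 8 = -6)
u(o) = 29/12 - o/12 (u(o) = -6 + (o - 101)/(-12) = -6 + (-101 + o)*(-1/12) = -6 + (101/12 - o/12) = 29/12 - o/12)
1/(u(w) + (78*(15 - 30) - 147)) = 1/((29/12 - 1/12*(-6)) + (78*(15 - 30) - 147)) = 1/((29/12 + ½) + (78*(-15) - 147)) = 1/(35/12 + (-1170 - 147)) = 1/(35/12 - 1317) = 1/(-15769/12) = -12/15769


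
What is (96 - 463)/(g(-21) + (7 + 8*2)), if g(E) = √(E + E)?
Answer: -8441/571 + 367*I*√42/571 ≈ -14.783 + 4.1654*I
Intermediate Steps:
g(E) = √2*√E (g(E) = √(2*E) = √2*√E)
(96 - 463)/(g(-21) + (7 + 8*2)) = (96 - 463)/(√2*√(-21) + (7 + 8*2)) = -367/(√2*(I*√21) + (7 + 16)) = -367/(I*√42 + 23) = -367/(23 + I*√42)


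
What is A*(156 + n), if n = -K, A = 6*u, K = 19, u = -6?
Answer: -4932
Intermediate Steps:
A = -36 (A = 6*(-6) = -36)
n = -19 (n = -1*19 = -19)
A*(156 + n) = -36*(156 - 19) = -36*137 = -4932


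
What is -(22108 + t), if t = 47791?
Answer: -69899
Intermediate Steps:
-(22108 + t) = -(22108 + 47791) = -1*69899 = -69899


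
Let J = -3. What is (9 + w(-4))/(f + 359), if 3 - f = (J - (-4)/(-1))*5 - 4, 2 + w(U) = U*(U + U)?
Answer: 39/401 ≈ 0.097257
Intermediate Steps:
w(U) = -2 + 2*U² (w(U) = -2 + U*(U + U) = -2 + U*(2*U) = -2 + 2*U²)
f = 42 (f = 3 - ((-3 - (-4)/(-1))*5 - 4) = 3 - ((-3 - (-4)*(-1))*5 - 4) = 3 - ((-3 - 1*4)*5 - 4) = 3 - ((-3 - 4)*5 - 4) = 3 - (-7*5 - 4) = 3 - (-35 - 4) = 3 - 1*(-39) = 3 + 39 = 42)
(9 + w(-4))/(f + 359) = (9 + (-2 + 2*(-4)²))/(42 + 359) = (9 + (-2 + 2*16))/401 = (9 + (-2 + 32))*(1/401) = (9 + 30)*(1/401) = 39*(1/401) = 39/401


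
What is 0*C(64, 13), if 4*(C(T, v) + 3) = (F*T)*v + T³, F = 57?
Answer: 0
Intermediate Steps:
C(T, v) = -3 + T³/4 + 57*T*v/4 (C(T, v) = -3 + ((57*T)*v + T³)/4 = -3 + (57*T*v + T³)/4 = -3 + (T³ + 57*T*v)/4 = -3 + (T³/4 + 57*T*v/4) = -3 + T³/4 + 57*T*v/4)
0*C(64, 13) = 0*(-3 + (¼)*64³ + (57/4)*64*13) = 0*(-3 + (¼)*262144 + 11856) = 0*(-3 + 65536 + 11856) = 0*77389 = 0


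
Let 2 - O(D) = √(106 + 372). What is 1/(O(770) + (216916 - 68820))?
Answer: 74049/10966508563 + √478/21933017126 ≈ 6.7533e-6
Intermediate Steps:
O(D) = 2 - √478 (O(D) = 2 - √(106 + 372) = 2 - √478)
1/(O(770) + (216916 - 68820)) = 1/((2 - √478) + (216916 - 68820)) = 1/((2 - √478) + 148096) = 1/(148098 - √478)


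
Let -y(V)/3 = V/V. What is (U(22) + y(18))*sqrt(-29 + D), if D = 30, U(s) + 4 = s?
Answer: 15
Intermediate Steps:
U(s) = -4 + s
y(V) = -3 (y(V) = -3*V/V = -3*1 = -3)
(U(22) + y(18))*sqrt(-29 + D) = ((-4 + 22) - 3)*sqrt(-29 + 30) = (18 - 3)*sqrt(1) = 15*1 = 15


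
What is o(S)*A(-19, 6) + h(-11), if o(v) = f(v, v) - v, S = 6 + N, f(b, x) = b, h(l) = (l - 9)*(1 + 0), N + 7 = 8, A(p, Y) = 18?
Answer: -20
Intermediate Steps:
N = 1 (N = -7 + 8 = 1)
h(l) = -9 + l (h(l) = (-9 + l)*1 = -9 + l)
S = 7 (S = 6 + 1 = 7)
o(v) = 0 (o(v) = v - v = 0)
o(S)*A(-19, 6) + h(-11) = 0*18 + (-9 - 11) = 0 - 20 = -20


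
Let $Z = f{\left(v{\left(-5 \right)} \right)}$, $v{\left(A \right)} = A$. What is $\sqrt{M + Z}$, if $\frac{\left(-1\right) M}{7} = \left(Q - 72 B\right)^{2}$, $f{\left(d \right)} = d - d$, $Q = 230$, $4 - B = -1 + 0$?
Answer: $130 i \sqrt{7} \approx 343.95 i$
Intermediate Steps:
$B = 5$ ($B = 4 - \left(-1 + 0\right) = 4 - -1 = 4 + 1 = 5$)
$f{\left(d \right)} = 0$
$Z = 0$
$M = -118300$ ($M = - 7 \left(230 - 360\right)^{2} = - 7 \left(-130\right)^{2} = \left(-7\right) 16900 = -118300$)
$\sqrt{M + Z} = \sqrt{-118300 + 0} = \sqrt{-118300} = 130 i \sqrt{7}$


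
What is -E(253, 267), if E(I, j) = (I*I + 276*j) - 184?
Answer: -137517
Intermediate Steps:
E(I, j) = -184 + I**2 + 276*j (E(I, j) = (I**2 + 276*j) - 184 = -184 + I**2 + 276*j)
-E(253, 267) = -(-184 + 253**2 + 276*267) = -(-184 + 64009 + 73692) = -1*137517 = -137517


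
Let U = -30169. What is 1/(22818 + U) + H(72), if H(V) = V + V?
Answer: 1058543/7351 ≈ 144.00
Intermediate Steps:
H(V) = 2*V
1/(22818 + U) + H(72) = 1/(22818 - 30169) + 2*72 = 1/(-7351) + 144 = -1/7351 + 144 = 1058543/7351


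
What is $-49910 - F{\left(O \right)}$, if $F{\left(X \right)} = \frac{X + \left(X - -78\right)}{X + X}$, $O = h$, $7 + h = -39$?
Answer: $- \frac{2295867}{46} \approx -49910.0$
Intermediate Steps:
$h = -46$ ($h = -7 - 39 = -46$)
$O = -46$
$F{\left(X \right)} = \frac{78 + 2 X}{2 X}$ ($F{\left(X \right)} = \frac{X + \left(X + 78\right)}{2 X} = \left(X + \left(78 + X\right)\right) \frac{1}{2 X} = \left(78 + 2 X\right) \frac{1}{2 X} = \frac{78 + 2 X}{2 X}$)
$-49910 - F{\left(O \right)} = -49910 - \frac{39 - 46}{-46} = -49910 - \left(- \frac{1}{46}\right) \left(-7\right) = -49910 - \frac{7}{46} = - \frac{2295867}{46}$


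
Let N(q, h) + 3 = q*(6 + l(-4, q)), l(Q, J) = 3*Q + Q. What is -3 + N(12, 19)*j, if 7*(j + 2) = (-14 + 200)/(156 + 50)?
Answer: 163764/721 ≈ 227.13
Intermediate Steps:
l(Q, J) = 4*Q
j = -1349/721 (j = -2 + ((-14 + 200)/(156 + 50))/7 = -2 + (186/206)/7 = -2 + (186*(1/206))/7 = -2 + (1/7)*(93/103) = -2 + 93/721 = -1349/721 ≈ -1.8710)
N(q, h) = -3 - 10*q (N(q, h) = -3 + q*(6 + 4*(-4)) = -3 + q*(6 - 16) = -3 + q*(-10) = -3 - 10*q)
-3 + N(12, 19)*j = -3 + (-3 - 10*12)*(-1349/721) = -3 + (-3 - 120)*(-1349/721) = -3 - 123*(-1349/721) = -3 + 165927/721 = 163764/721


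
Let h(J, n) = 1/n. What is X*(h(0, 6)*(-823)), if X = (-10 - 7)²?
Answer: -237847/6 ≈ -39641.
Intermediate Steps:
X = 289 (X = (-17)² = 289)
X*(h(0, 6)*(-823)) = 289*(-823/6) = -237847/6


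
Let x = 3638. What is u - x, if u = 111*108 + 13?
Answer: 8363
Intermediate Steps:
u = 12001 (u = 11988 + 13 = 12001)
u - x = 12001 - 1*3638 = 12001 - 3638 = 8363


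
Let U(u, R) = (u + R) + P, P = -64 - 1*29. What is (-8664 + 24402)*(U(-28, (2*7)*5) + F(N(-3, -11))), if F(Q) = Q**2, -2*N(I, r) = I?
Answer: -1534455/2 ≈ -7.6723e+5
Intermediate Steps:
N(I, r) = -I/2
P = -93 (P = -64 - 29 = -93)
U(u, R) = -93 + R + u (U(u, R) = (u + R) - 93 = (R + u) - 93 = -93 + R + u)
(-8664 + 24402)*(U(-28, (2*7)*5) + F(N(-3, -11))) = (-8664 + 24402)*((-93 + (2*7)*5 - 28) + (-1/2*(-3))**2) = 15738*((-93 + 14*5 - 28) + (3/2)**2) = 15738*((-93 + 70 - 28) + 9/4) = 15738*(-51 + 9/4) = 15738*(-195/4) = -1534455/2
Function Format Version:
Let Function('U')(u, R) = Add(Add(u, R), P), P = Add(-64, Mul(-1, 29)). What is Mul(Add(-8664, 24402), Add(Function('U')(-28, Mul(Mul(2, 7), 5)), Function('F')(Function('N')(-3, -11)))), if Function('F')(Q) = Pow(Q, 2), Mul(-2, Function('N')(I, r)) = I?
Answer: Rational(-1534455, 2) ≈ -7.6723e+5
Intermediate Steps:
Function('N')(I, r) = Mul(Rational(-1, 2), I)
P = -93 (P = Add(-64, -29) = -93)
Function('U')(u, R) = Add(-93, R, u) (Function('U')(u, R) = Add(Add(u, R), -93) = Add(Add(R, u), -93) = Add(-93, R, u))
Mul(Add(-8664, 24402), Add(Function('U')(-28, Mul(Mul(2, 7), 5)), Function('F')(Function('N')(-3, -11)))) = Mul(Add(-8664, 24402), Add(Add(-93, Mul(Mul(2, 7), 5), -28), Pow(Mul(Rational(-1, 2), -3), 2))) = Mul(15738, Add(Add(-93, Mul(14, 5), -28), Pow(Rational(3, 2), 2))) = Mul(15738, Add(Add(-93, 70, -28), Rational(9, 4))) = Mul(15738, Add(-51, Rational(9, 4))) = Mul(15738, Rational(-195, 4)) = Rational(-1534455, 2)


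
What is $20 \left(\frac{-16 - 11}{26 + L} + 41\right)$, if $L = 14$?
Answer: $\frac{1613}{2} \approx 806.5$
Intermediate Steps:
$20 \left(\frac{-16 - 11}{26 + L} + 41\right) = 20 \left(\frac{-16 - 11}{26 + 14} + 41\right) = 20 \left(- \frac{27}{40} + 41\right) = 20 \cdot \frac{1613}{40} = \frac{1613}{2}$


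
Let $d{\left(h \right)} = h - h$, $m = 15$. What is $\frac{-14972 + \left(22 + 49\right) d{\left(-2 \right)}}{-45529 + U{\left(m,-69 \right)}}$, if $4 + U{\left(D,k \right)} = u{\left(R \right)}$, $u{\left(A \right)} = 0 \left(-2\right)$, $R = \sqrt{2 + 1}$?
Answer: $\frac{14972}{45533} \approx 0.32882$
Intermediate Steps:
$R = \sqrt{3} \approx 1.732$
$d{\left(h \right)} = 0$
$u{\left(A \right)} = 0$
$U{\left(D,k \right)} = -4$ ($U{\left(D,k \right)} = -4 + 0 = -4$)
$\frac{-14972 + \left(22 + 49\right) d{\left(-2 \right)}}{-45529 + U{\left(m,-69 \right)}} = \frac{-14972 + \left(22 + 49\right) 0}{-45529 - 4} = \frac{-14972 + 71 \cdot 0}{-45533} = \left(-14972 + 0\right) \left(- \frac{1}{45533}\right) = \left(-14972\right) \left(- \frac{1}{45533}\right) = \frac{14972}{45533}$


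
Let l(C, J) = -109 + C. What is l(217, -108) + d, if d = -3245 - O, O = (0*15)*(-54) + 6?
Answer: -3143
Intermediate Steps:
O = 6 (O = 0*(-54) + 6 = 0 + 6 = 6)
d = -3251 (d = -3245 - 1*6 = -3245 - 6 = -3251)
l(217, -108) + d = (-109 + 217) - 3251 = 108 - 3251 = -3143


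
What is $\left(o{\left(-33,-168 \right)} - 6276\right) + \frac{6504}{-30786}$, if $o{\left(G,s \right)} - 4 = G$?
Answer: $- \frac{32352039}{5131} \approx -6305.2$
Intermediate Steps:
$o{\left(G,s \right)} = 4 + G$
$\left(o{\left(-33,-168 \right)} - 6276\right) + \frac{6504}{-30786} = \left(\left(4 - 33\right) - 6276\right) + \frac{6504}{-30786} = \left(-29 - 6276\right) + 6504 \left(- \frac{1}{30786}\right) = -6305 - \frac{1084}{5131} = - \frac{32352039}{5131}$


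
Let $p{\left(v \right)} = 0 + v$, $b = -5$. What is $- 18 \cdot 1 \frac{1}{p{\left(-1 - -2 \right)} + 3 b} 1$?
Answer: $\frac{9}{7} \approx 1.2857$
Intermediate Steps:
$p{\left(v \right)} = v$
$- 18 \cdot 1 \frac{1}{p{\left(-1 - -2 \right)} + 3 b} 1 = - 18 \cdot 1 \frac{1}{\left(-1 - -2\right) + 3 \left(-5\right)} 1 = - 18 \cdot 1 \frac{1}{\left(-1 + 2\right) - 15} \cdot 1 = - 18 \cdot 1 \frac{1}{1 - 15} \cdot 1 = - 18 \cdot 1 \frac{1}{-14} \cdot 1 = - 18 \cdot 1 \left(- \frac{1}{14}\right) 1 = \left(-18\right) \left(- \frac{1}{14}\right) 1 = \frac{9}{7} \cdot 1 = \frac{9}{7}$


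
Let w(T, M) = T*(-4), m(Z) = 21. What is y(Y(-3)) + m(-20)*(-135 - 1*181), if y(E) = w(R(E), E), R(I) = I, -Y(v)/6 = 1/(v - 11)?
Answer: -46464/7 ≈ -6637.7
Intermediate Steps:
Y(v) = -6/(-11 + v) (Y(v) = -6/(v - 11) = -6/(-11 + v))
w(T, M) = -4*T
y(E) = -4*E
y(Y(-3)) + m(-20)*(-135 - 1*181) = -(-24)/(-11 - 3) + 21*(-135 - 1*181) = -(-24)/(-14) + 21*(-135 - 181) = -(-24)*(-1)/14 + 21*(-316) = -4*3/7 - 6636 = -12/7 - 6636 = -46464/7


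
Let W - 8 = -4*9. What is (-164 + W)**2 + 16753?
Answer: 53617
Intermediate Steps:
W = -28 (W = 8 - 4*9 = 8 - 36 = -28)
(-164 + W)**2 + 16753 = (-164 - 28)**2 + 16753 = (-192)**2 + 16753 = 36864 + 16753 = 53617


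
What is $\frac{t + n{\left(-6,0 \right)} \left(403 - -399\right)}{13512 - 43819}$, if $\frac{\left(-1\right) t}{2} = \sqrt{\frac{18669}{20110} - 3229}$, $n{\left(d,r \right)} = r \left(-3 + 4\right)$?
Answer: $\frac{i \sqrt{1305471237310}}{304736885} \approx 0.0037494 i$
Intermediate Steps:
$n{\left(d,r \right)} = r$ ($n{\left(d,r \right)} = r 1 = r$)
$t = - \frac{i \sqrt{1305471237310}}{10055}$ ($t = - 2 \sqrt{\frac{18669}{20110} - 3229} = - 2 \sqrt{- \frac{64916521}{20110}} = - 2 \frac{i \sqrt{1305471237310}}{20110} = - \frac{i \sqrt{1305471237310}}{10055} \approx - 113.63 i$)
$\frac{t + n{\left(-6,0 \right)} \left(403 - -399\right)}{13512 - 43819} = \frac{- \frac{i \sqrt{1305471237310}}{10055} + 0 \left(403 - -399\right)}{13512 - 43819} = \frac{- \frac{i \sqrt{1305471237310}}{10055} + 0 \left(403 + 399\right)}{-30307} = \left(- \frac{i \sqrt{1305471237310}}{10055} + 0 \cdot 802\right) \left(- \frac{1}{30307}\right) = \left(- \frac{i \sqrt{1305471237310}}{10055} + 0\right) \left(- \frac{1}{30307}\right) = - \frac{i \sqrt{1305471237310}}{10055} \left(- \frac{1}{30307}\right) = \frac{i \sqrt{1305471237310}}{304736885}$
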